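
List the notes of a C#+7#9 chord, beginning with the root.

C#+7#9 is a dominant seventh sharp nine sharp five built on C#.
- root: C#
- major 3rd: E#
- augmented 5th: G##
- minor 7th: B
- augmented 9th: D##

C# – E# – G## – B – D##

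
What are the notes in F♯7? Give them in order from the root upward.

F#, A#, C#, E

F♯7 is a dominant seventh built on F#.
Root: F#
Major 3rd (3rd): A#
Perfect 5th (5th): C#
Minor 7th (7th): E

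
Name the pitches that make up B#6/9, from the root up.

B# D## F## G## C##

B#6/9: six-nine on B#.
root → B#
3rd (major 3rd) → D##
5th (perfect 5th) → F##
6th (major 6th) → G##
9th (major 9th) → C##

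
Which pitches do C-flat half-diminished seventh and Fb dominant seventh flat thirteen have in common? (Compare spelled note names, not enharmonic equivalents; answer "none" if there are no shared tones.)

C-flat half-diminished seventh = C-flat, E-double-flat, G-double-flat, B-double-flat.
Fb dominant seventh flat thirteen = F-flat, A-flat, C-flat, E-double-flat, D-double-flat.
Shared: C-flat, E-double-flat.

C-flat, E-double-flat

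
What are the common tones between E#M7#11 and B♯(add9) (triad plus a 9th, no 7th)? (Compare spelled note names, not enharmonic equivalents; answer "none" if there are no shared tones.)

B#, D##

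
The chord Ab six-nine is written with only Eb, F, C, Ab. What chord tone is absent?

Ab six-nine = Ab, C, Eb, F, Bb. The voicing lacks the 9th (major 9th), Bb.

Bb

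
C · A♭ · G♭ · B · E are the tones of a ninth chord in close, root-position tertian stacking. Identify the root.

Stacking in thirds gives A♭ – C – E – G♭ – B, so A♭ is the root — A♭ dominant seventh sharp nine sharp five.

A♭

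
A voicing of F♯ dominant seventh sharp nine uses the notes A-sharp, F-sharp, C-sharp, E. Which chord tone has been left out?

G-double-sharp

The full F♯ dominant seventh sharp nine chord is F-sharp, A-sharp, C-sharp, E, G-double-sharp.
Comparing with the voicing, the augmented 9th (9th) — G-double-sharp — is absent.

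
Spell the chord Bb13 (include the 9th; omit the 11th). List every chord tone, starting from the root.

Bb – D – F – Ab – C – G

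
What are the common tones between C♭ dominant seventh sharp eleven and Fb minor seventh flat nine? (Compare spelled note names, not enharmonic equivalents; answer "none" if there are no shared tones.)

C♭ dominant seventh sharp eleven: C-flat E-flat G-flat B-double-flat F
Fb minor seventh flat nine: F-flat A-double-flat C-flat E-double-flat G-double-flat
Common to both → C-flat.

C-flat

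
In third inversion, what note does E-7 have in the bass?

E-7 = E–G–B–D. Third inversion → seventh in the bass = D.

D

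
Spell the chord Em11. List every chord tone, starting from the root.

E, G, B, D, F#, A

Em11: minor eleventh on E.
E — root
G — minor 3rd
B — perfect 5th
D — minor 7th
F# — major 9th
A — perfect 11th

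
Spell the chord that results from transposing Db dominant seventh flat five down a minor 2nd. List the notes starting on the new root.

D-flat down a minor 2nd → C. New chord: C dominant seventh flat five.
- root: C
- major 3rd: E
- diminished 5th: G-flat
- minor 7th: B-flat

C, E, G-flat, B-flat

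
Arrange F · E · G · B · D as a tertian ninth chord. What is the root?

Arranged so that each adjacent pair is a third by letter name: E – G – B – D – F.
The bottom of that stack, E, is the root (this is E minor seventh flat nine).

E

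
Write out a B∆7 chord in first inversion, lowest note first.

In root position, B∆7 is B–D#–F#–A#.
First inversion puts the third (D#) in the bass.

D#  F#  A#  B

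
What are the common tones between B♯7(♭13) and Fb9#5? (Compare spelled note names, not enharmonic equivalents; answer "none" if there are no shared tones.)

none

B♯7(♭13) = B#, D##, F##, A#, G#.
Fb9#5 = Fb, Ab, C, Ebb, Gb.
Shared: none.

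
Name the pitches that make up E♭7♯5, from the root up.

Root Eb, quality augmented seventh:
Root: Eb
Major 3rd (3rd): G
Augmented 5th (5th): B
Minor 7th (7th): Db

Eb  G  B  Db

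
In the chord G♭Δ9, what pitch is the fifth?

Root of G♭Δ9 = G♭. The 5th is a perfect 5th: G♭ up a perfect 5th → D♭.

D♭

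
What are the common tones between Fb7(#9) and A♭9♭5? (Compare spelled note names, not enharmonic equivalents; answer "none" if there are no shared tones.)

Ab – Ebb

Fb7(#9): Fb Ab Cb Ebb G
A♭9♭5: Ab C Ebb Gb Bb
Common to both → Ab, Ebb.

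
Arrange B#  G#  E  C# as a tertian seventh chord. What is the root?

Arranged so that each adjacent pair is a third by letter name: C# – E – G# – B#.
The bottom of that stack, C#, is the root (this is C# minor-major seventh).

C#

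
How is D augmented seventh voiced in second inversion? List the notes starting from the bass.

In root position, D augmented seventh is D–F#–A#–C.
Second inversion puts the fifth (A#) in the bass.

A#, C, D, F#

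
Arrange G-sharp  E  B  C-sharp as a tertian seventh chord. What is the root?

C-sharp

Arranged so that each adjacent pair is a third by letter name: C-sharp – E – G-sharp – B.
The bottom of that stack, C-sharp, is the root (this is C-sharp minor seventh).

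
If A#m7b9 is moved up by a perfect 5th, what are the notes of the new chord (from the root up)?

Transposed root: A# → E# (perfect 5th up). So we spell E# minor seventh flat nine:
E# — root
G# — minor 3rd
B# — perfect 5th
D# — minor 7th
F# — minor 9th

E#, G#, B#, D#, F#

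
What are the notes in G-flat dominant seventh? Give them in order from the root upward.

G-flat dominant seventh: dominant seventh on G-flat.
- root: G-flat
- major 3rd: B-flat
- perfect 5th: D-flat
- minor 7th: F-flat

G-flat – B-flat – D-flat – F-flat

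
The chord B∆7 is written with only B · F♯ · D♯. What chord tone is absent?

B∆7 = B, D♯, F♯, A♯. The voicing lacks the 7th (major 7th), A♯.

A♯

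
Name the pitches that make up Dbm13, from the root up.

Root Db, quality minor thirteenth:
Root: Db
Minor 3rd (3rd): Fb
Perfect 5th (5th): Ab
Minor 7th (7th): Cb
Major 9th (9th): Eb
Perfect 11th (11th): Gb
Major 13th (13th): Bb

Db – Fb – Ab – Cb – Eb – Gb – Bb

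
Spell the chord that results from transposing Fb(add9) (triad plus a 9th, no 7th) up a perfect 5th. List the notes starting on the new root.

A perfect 5th up from F♭ is C♭, so the new chord is C♭ added-ninth.
C♭ — root
E♭ — major 3rd
G♭ — perfect 5th
D♭ — major 9th

C♭  E♭  G♭  D♭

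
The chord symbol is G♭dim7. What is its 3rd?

Root of G♭dim7 = Gb. The 3rd is a minor 3rd: Gb up a minor 3rd → Bbb.

Bbb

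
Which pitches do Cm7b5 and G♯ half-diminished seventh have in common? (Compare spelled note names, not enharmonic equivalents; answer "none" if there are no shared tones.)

Cm7b5: C Eb Gb Bb
G♯ half-diminished seventh: G# B D F#
Common to both → none.

none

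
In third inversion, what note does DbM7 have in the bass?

C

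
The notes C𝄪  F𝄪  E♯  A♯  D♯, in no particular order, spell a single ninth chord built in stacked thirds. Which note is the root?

Stacking in thirds gives D♯ – F𝄪 – A♯ – C𝄪 – E♯, so D♯ is the root — D♯ major ninth.

D♯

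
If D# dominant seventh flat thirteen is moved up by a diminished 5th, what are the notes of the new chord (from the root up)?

A diminished 5th up from D# is A, so the new chord is A dominant seventh flat thirteen.
- root: A
- major 3rd: C#
- perfect 5th: E
- minor 7th: G
- minor 13th: F

A – C# – E – G – F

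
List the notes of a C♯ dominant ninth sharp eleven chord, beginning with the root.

Root C#, quality dominant ninth sharp eleven:
C# — root
E# — major 3rd
G# — perfect 5th
B — minor 7th
D# — major 9th
F## — augmented 11th

C#, E#, G#, B, D#, F##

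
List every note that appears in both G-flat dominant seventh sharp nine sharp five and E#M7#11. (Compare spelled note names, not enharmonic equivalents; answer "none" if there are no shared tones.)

G-flat dominant seventh sharp nine sharp five: Gb Bb D Fb A
E#M7#11: E# G## B# D## A##
Common to both → none.

none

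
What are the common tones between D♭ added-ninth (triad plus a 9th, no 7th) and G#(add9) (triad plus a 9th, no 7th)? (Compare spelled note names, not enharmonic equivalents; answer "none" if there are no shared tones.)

none

D♭ added-ninth = Db, F, Ab, Eb.
G#(add9) = G#, B#, D#, A#.
Shared: none.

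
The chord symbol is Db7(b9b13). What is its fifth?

Ab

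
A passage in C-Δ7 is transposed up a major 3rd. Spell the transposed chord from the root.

E G B D#

A major 3rd up from C is E, so the new chord is E minor-major seventh.
E — root
G — minor 3rd
B — perfect 5th
D# — major 7th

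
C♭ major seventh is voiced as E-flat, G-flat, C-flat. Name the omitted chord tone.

B-flat

C♭ major seventh = C-flat, E-flat, G-flat, B-flat. The voicing lacks the 7th (major 7th), B-flat.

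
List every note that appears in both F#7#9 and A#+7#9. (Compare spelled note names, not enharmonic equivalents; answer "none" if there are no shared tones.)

F#7#9: F# A# C# E G##
A#+7#9: A# C## E## G# B##
Common to both → A#.

A#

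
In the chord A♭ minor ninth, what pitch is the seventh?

Gb

Root of A♭ minor ninth = Ab. The 7th is a minor 7th: Ab up a minor 7th → Gb.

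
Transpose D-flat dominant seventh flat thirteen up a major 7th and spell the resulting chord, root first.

C E G B♭ A♭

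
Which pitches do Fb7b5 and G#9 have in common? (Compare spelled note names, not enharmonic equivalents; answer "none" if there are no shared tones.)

none

Fb7b5: F♭ A♭ C𝄫 E𝄫
G#9: G♯ B♯ D♯ F♯ A♯
Common to both → none.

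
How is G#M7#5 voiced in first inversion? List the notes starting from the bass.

In root position, G#M7#5 is G♯–B♯–D𝄪–F𝄪.
First inversion puts the third (B♯) in the bass.

B♯ D𝄪 F𝄪 G♯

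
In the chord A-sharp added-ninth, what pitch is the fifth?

E-sharp

Root of A-sharp added-ninth = A-sharp. The 5th is a perfect 5th: A-sharp up a perfect 5th → E-sharp.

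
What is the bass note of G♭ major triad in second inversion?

D-flat

G♭ major triad in root position is G-flat–B-flat–D-flat.
Second inversion places the fifth in the bass, which is D-flat.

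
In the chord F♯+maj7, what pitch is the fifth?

C𝄪

Root of F♯+maj7 = F♯. The 5th is an augmented 5th: F♯ up an augmented 5th → C𝄪.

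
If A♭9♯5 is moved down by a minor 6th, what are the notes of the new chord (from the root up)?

A minor 6th down from A♭ is C, so the new chord is C dominant ninth sharp five.
- root: C
- major 3rd: E
- augmented 5th: G♯
- minor 7th: B♭
- major 9th: D

C – E – G♯ – B♭ – D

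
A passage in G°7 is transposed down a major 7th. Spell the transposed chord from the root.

A♭  C♭  E𝄫  G𝄫

A major 7th down from G is A♭, so the new chord is A♭ diminished seventh.
Root: A♭
Minor 3rd (3rd): C♭
Diminished 5th (5th): E𝄫
Diminished 7th (7th): G𝄫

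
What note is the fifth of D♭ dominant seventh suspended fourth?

Root of D♭ dominant seventh suspended fourth = D♭. The 5th is a perfect 5th: D♭ up a perfect 5th → A♭.

A♭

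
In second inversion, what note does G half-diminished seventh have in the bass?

D-flat

G half-diminished seventh = G–B-flat–D-flat–F. Second inversion → fifth in the bass = D-flat.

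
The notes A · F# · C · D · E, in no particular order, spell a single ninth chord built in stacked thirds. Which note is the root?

D

Stacking in thirds gives D – F# – A – C – E, so D is the root — D dominant ninth.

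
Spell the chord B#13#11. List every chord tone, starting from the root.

Root B♯, quality dominant thirteenth sharp eleven:
- root: B♯
- major 3rd: D𝄪
- perfect 5th: F𝄪
- minor 7th: A♯
- major 9th: C𝄪
- augmented 11th: E𝄪
- major 13th: G𝄪

B♯  D𝄪  F𝄪  A♯  C𝄪  E𝄪  G𝄪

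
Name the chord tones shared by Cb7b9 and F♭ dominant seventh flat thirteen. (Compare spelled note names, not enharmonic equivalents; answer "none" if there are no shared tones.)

C♭  D𝄫

Cb7b9 = C♭, E♭, G♭, B𝄫, D𝄫.
F♭ dominant seventh flat thirteen = F♭, A♭, C♭, E𝄫, D𝄫.
Shared: C♭, D𝄫.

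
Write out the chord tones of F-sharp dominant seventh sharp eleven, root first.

F♯ – A♯ – C♯ – E – B♯

Root F♯, quality dominant seventh sharp eleven:
- root: F♯
- major 3rd: A♯
- perfect 5th: C♯
- minor 7th: E
- augmented 11th: B♯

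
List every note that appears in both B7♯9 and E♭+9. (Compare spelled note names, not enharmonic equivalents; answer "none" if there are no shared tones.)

B7♯9: B D# F# A C##
E♭+9: Eb G B Db F
Common to both → B.

B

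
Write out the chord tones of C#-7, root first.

C#-7: minor seventh on C#.
root → C#
3rd (minor 3rd) → E
5th (perfect 5th) → G#
7th (minor 7th) → B

C#  E  G#  B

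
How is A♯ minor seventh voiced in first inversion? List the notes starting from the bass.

C-sharp – E-sharp – G-sharp – A-sharp

In root position, A♯ minor seventh is A-sharp–C-sharp–E-sharp–G-sharp.
First inversion puts the third (C-sharp) in the bass.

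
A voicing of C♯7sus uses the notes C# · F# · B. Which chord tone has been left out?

G#

C♯7sus = C#, F#, G#, B. The voicing lacks the 5th (perfect 5th), G#.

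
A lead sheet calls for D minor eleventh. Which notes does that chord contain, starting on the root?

D, F, A, C, E, G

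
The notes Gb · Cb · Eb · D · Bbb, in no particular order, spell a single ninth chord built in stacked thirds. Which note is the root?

Cb

Stacking in thirds gives Cb – Eb – Gb – Bbb – D, so Cb is the root — Cb dominant seventh sharp nine.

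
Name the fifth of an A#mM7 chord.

E#

A#mM7 is built on A#; its 5th is a perfect 5th above the root.
A fifth above A uses the letter E, and the perfect 5th above A# is E#.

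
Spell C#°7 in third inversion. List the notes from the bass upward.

In root position, C#°7 is C#–E–G–Bb.
Third inversion puts the seventh (Bb) in the bass.

Bb, C#, E, G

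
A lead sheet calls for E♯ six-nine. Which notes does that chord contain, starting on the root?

E# – G## – B# – C## – F##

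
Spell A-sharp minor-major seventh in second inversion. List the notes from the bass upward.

E-sharp, G-double-sharp, A-sharp, C-sharp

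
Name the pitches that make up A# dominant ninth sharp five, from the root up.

A♯ C𝄪 E𝄪 G♯ B♯

Root A♯, quality dominant ninth sharp five:
Root: A♯
Major 3rd (3rd): C𝄪
Augmented 5th (5th): E𝄪
Minor 7th (7th): G♯
Major 9th (9th): B♯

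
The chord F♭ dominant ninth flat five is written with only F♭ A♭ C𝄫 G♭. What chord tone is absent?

F♭ dominant ninth flat five = F♭, A♭, C𝄫, E𝄫, G♭. The voicing lacks the 7th (minor 7th), E𝄫.

E𝄫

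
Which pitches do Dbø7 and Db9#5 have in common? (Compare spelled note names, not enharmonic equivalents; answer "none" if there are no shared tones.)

Dbø7: Db Fb Abb Cb
Db9#5: Db F A Cb Eb
Common to both → Db, Cb.

Db Cb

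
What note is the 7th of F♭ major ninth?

Root of F♭ major ninth = F-flat. The 7th is a major 7th: F-flat up a major 7th → E-flat.

E-flat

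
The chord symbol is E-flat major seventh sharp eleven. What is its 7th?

D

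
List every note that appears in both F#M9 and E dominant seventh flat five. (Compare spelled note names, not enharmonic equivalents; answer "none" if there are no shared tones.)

F#M9 = F♯, A♯, C♯, E♯, G♯.
E dominant seventh flat five = E, G♯, B♭, D.
Shared: G♯.

G♯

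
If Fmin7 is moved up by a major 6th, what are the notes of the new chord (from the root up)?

F up a major 6th → D. New chord: D minor seventh.
- root: D
- minor 3rd: F
- perfect 5th: A
- minor 7th: C

D F A C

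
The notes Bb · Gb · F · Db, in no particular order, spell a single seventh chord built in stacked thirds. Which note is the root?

Gb

Stacking in thirds gives Gb – Bb – Db – F, so Gb is the root — Gb major seventh.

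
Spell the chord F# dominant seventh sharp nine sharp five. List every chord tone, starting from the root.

F-sharp – A-sharp – C-double-sharp – E – G-double-sharp

F# dominant seventh sharp nine sharp five is a dominant seventh sharp nine sharp five built on F-sharp.
root → F-sharp
3rd (major 3rd) → A-sharp
5th (augmented 5th) → C-double-sharp
7th (minor 7th) → E
9th (augmented 9th) → G-double-sharp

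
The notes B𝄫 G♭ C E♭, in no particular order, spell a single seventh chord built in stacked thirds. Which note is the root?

Arranged so that each adjacent pair is a third by letter name: C – E♭ – G♭ – B𝄫.
The bottom of that stack, C, is the root (this is C diminished seventh).

C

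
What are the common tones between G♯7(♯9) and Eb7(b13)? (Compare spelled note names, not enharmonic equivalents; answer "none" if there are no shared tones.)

none

G♯7(♯9): G♯ B♯ D♯ F♯ A𝄪
Eb7(b13): E♭ G B♭ D♭ C♭
Common to both → none.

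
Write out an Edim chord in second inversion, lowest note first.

In root position, Edim is E–G–Bb.
Second inversion puts the fifth (Bb) in the bass.

Bb, E, G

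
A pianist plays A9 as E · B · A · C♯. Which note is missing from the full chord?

A9 = A, C♯, E, G, B. The voicing lacks the 7th (minor 7th), G.

G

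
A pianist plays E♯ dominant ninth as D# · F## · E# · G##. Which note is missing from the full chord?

B#

E♯ dominant ninth = E#, G##, B#, D#, F##. The voicing lacks the 5th (perfect 5th), B#.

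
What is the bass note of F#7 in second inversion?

C#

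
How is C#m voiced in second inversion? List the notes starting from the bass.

In root position, C#m is C#–E–G#.
Second inversion puts the fifth (G#) in the bass.

G#, C#, E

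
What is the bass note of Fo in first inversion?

Fo in root position is F–A♭–C♭.
First inversion places the third in the bass, which is A♭.

A♭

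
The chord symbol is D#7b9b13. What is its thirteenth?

B

D#7b9b13 is built on D#; its 13th is a minor 13th above the root.
A sixth above D uses the letter B, and the minor 13th above D# is B.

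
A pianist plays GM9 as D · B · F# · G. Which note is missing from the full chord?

A

The full GM9 chord is G, B, D, F#, A.
Comparing with the voicing, the major 9th (9th) — A — is absent.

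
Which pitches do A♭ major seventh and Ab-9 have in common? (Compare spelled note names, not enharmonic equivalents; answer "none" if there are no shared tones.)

Ab  Eb

A♭ major seventh = Ab, C, Eb, G.
Ab-9 = Ab, Cb, Eb, Gb, Bb.
Shared: Ab, Eb.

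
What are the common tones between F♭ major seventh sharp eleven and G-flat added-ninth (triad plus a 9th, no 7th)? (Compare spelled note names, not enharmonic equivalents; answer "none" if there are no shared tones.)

F♭ major seventh sharp eleven: F-flat A-flat C-flat E-flat B-flat
G-flat added-ninth: G-flat B-flat D-flat A-flat
Common to both → A-flat, B-flat.

A-flat, B-flat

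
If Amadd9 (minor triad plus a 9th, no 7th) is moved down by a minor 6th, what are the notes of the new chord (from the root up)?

A down a minor 6th → C#. New chord: C# minor added-ninth.
root → C#
3rd (minor 3rd) → E
5th (perfect 5th) → G#
9th (major 9th) → D#

C# – E – G# – D#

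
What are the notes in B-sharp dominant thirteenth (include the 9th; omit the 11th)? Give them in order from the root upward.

B-sharp D-double-sharp F-double-sharp A-sharp C-double-sharp G-double-sharp

B-sharp dominant thirteenth is a dominant thirteenth built on B-sharp.
Root: B-sharp
Major 3rd (3rd): D-double-sharp
Perfect 5th (5th): F-double-sharp
Minor 7th (7th): A-sharp
Major 9th (9th): C-double-sharp
Major 13th (13th): G-double-sharp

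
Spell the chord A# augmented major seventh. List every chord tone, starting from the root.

A# C## E## G##

A# augmented major seventh: augmented major seventh on A#.
- root: A#
- major 3rd: C##
- augmented 5th: E##
- major 7th: G##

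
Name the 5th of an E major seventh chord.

Root of E major seventh = E. The 5th is a perfect 5th: E up a perfect 5th → B.

B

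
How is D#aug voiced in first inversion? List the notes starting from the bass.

F## – A## – D#

D#aug = D#–F##–A##; first inversion → third (F##) lowest.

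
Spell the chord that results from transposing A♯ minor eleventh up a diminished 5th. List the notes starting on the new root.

Transposed root: A# → E (diminished 5th up). So we spell E minor eleventh:
- root: E
- minor 3rd: G
- perfect 5th: B
- minor 7th: D
- major 9th: F#
- perfect 11th: A

E – G – B – D – F# – A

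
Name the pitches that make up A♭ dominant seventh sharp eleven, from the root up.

A-flat, C, E-flat, G-flat, D

A♭ dominant seventh sharp eleven is a dominant seventh sharp eleven built on A-flat.
root → A-flat
3rd (major 3rd) → C
5th (perfect 5th) → E-flat
7th (minor 7th) → G-flat
11th (augmented 11th) → D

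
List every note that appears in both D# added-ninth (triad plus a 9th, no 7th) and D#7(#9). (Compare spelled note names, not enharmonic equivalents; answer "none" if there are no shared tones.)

D# added-ninth: D♯ F𝄪 A♯ E♯
D#7(#9): D♯ F𝄪 A♯ C♯ E𝄪
Common to both → D♯, F𝄪, A♯.

D♯  F𝄪  A♯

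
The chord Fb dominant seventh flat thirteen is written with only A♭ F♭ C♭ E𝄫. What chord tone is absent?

D𝄫

Fb dominant seventh flat thirteen = F♭, A♭, C♭, E𝄫, D𝄫. The voicing lacks the 13th (minor 13th), D𝄫.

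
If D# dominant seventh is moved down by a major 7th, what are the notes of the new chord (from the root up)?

D-sharp down a major 7th → E. New chord: E dominant seventh.
- root: E
- major 3rd: G-sharp
- perfect 5th: B
- minor 7th: D

E, G-sharp, B, D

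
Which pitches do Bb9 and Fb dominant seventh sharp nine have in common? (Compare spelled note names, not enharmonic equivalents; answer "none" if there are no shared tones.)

Bb9 = Bb, D, F, Ab, C.
Fb dominant seventh sharp nine = Fb, Ab, Cb, Ebb, G.
Shared: Ab.

Ab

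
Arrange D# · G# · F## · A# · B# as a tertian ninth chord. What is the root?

G#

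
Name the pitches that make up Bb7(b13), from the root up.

Bb, D, F, Ab, Gb

Bb7(b13) is a dominant seventh flat thirteen built on Bb.
Bb — root
D — major 3rd
F — perfect 5th
Ab — minor 7th
Gb — minor 13th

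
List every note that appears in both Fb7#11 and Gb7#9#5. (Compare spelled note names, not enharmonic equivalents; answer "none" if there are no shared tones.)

F♭ B♭

Fb7#11: F♭ A♭ C♭ E𝄫 B♭
Gb7#9#5: G♭ B♭ D F♭ A
Common to both → F♭, B♭.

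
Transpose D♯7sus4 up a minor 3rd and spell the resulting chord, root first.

Transposed root: D# → F# (minor 3rd up). So we spell F# dominant seventh suspended fourth:
root → F#
4th (perfect 4th) → B
5th (perfect 5th) → C#
7th (minor 7th) → E

F# – B – C# – E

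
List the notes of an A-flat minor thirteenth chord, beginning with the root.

Ab  Cb  Eb  Gb  Bb  Db  F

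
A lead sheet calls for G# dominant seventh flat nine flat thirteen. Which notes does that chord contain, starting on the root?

G-sharp – B-sharp – D-sharp – F-sharp – A – E

G# dominant seventh flat nine flat thirteen: dominant seventh flat nine flat thirteen on G-sharp.
- root: G-sharp
- major 3rd: B-sharp
- perfect 5th: D-sharp
- minor 7th: F-sharp
- minor 9th: A
- minor 13th: E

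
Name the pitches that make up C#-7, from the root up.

Root C#, quality minor seventh:
- root: C#
- minor 3rd: E
- perfect 5th: G#
- minor 7th: B

C# E G# B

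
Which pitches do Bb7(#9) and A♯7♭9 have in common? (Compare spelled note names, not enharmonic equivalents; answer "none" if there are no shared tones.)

none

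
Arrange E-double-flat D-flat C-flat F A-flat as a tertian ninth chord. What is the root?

D-flat

Arranged so that each adjacent pair is a third by letter name: D-flat – F – A-flat – C-flat – E-double-flat.
The bottom of that stack, D-flat, is the root (this is D-flat dominant seventh flat nine).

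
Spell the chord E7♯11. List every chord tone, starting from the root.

E7♯11: dominant seventh sharp eleven on E.
E — root
G# — major 3rd
B — perfect 5th
D — minor 7th
A# — augmented 11th

E, G#, B, D, A#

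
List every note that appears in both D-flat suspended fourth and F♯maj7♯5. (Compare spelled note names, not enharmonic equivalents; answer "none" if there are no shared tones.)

none

D-flat suspended fourth: Db Gb Ab
F♯maj7♯5: F# A# C## E#
Common to both → none.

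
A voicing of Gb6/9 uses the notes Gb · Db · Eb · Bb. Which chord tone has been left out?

Ab

Gb6/9 = Gb, Bb, Db, Eb, Ab. The voicing lacks the 9th (major 9th), Ab.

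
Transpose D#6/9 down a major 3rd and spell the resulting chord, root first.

B D# F# G# C#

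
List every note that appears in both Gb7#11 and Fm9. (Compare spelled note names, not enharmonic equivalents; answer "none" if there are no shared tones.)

Gb7#11 = G♭, B♭, D♭, F♭, C.
Fm9 = F, A♭, C, E♭, G.
Shared: C.

C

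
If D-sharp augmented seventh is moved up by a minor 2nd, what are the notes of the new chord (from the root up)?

E  G♯  B♯  D

Transposed root: D♯ → E (minor 2nd up). So we spell E augmented seventh:
- root: E
- major 3rd: G♯
- augmented 5th: B♯
- minor 7th: D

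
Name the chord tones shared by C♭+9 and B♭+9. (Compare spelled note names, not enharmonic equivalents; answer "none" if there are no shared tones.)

C♭+9: Cb Eb G Bbb Db
B♭+9: Bb D F# Ab C
Common to both → none.

none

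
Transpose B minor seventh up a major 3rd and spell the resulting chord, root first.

D-sharp F-sharp A-sharp C-sharp

B up a major 3rd → D-sharp. New chord: D-sharp minor seventh.
D-sharp — root
F-sharp — minor 3rd
A-sharp — perfect 5th
C-sharp — minor 7th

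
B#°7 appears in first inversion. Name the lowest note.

B#°7 = B#–D#–F#–A. First inversion → third in the bass = D#.

D#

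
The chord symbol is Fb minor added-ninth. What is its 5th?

Root of Fb minor added-ninth = F-flat. The 5th is a perfect 5th: F-flat up a perfect 5th → C-flat.

C-flat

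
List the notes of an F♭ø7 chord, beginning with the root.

Fb, Abb, Cbb, Ebb

F♭ø7: half-diminished seventh on Fb.
- root: Fb
- minor 3rd: Abb
- diminished 5th: Cbb
- minor 7th: Ebb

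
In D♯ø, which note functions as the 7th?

Root of D♯ø = D#. The 7th is a minor 7th: D# up a minor 7th → C#.

C#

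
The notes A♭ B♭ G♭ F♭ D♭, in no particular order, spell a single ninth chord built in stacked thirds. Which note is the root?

Arranged so that each adjacent pair is a third by letter name: G♭ – B♭ – D♭ – F♭ – A♭.
The bottom of that stack, G♭, is the root (this is G♭ dominant ninth).

G♭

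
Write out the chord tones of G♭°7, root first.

Root G♭, quality diminished seventh:
Root: G♭
Minor 3rd (3rd): B𝄫
Diminished 5th (5th): D𝄫
Diminished 7th (7th): F𝄫

G♭ B𝄫 D𝄫 F𝄫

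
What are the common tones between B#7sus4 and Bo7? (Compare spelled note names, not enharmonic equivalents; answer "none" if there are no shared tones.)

none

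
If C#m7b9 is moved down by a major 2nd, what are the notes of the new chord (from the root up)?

C♯ down a major 2nd → B. New chord: B minor seventh flat nine.
root → B
3rd (minor 3rd) → D
5th (perfect 5th) → F♯
7th (minor 7th) → A
9th (minor 9th) → C

B  D  F♯  A  C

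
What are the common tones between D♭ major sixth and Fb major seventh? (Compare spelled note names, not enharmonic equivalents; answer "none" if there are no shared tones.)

A-flat

D♭ major sixth = D-flat, F, A-flat, B-flat.
Fb major seventh = F-flat, A-flat, C-flat, E-flat.
Shared: A-flat.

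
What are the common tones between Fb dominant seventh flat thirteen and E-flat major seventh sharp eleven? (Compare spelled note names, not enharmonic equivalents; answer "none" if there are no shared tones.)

none

Fb dominant seventh flat thirteen = F-flat, A-flat, C-flat, E-double-flat, D-double-flat.
E-flat major seventh sharp eleven = E-flat, G, B-flat, D, A.
Shared: none.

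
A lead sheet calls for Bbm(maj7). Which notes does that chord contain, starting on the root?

Bb, Db, F, A

Bbm(maj7): minor-major seventh on Bb.
root → Bb
3rd (minor 3rd) → Db
5th (perfect 5th) → F
7th (major 7th) → A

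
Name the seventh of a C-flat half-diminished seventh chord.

B-double-flat

C-flat half-diminished seventh is built on C-flat; its 7th is a minor 7th above the root.
A seventh above C uses the letter B, and the minor 7th above C-flat is B-double-flat.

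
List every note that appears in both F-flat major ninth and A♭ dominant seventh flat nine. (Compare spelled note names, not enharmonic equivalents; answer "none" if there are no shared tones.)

A-flat, E-flat, G-flat

F-flat major ninth: F-flat A-flat C-flat E-flat G-flat
A♭ dominant seventh flat nine: A-flat C E-flat G-flat B-double-flat
Common to both → A-flat, E-flat, G-flat.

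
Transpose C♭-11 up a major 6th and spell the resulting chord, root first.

Cb up a major 6th → Ab. New chord: Ab minor eleventh.
- root: Ab
- minor 3rd: Cb
- perfect 5th: Eb
- minor 7th: Gb
- major 9th: Bb
- perfect 11th: Db

Ab, Cb, Eb, Gb, Bb, Db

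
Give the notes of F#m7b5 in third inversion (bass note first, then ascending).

F#m7b5 = F#–A–C–E; third inversion → seventh (E) lowest.

E, F#, A, C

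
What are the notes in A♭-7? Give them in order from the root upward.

A♭, C♭, E♭, G♭

Root A♭, quality minor seventh:
root → A♭
3rd (minor 3rd) → C♭
5th (perfect 5th) → E♭
7th (minor 7th) → G♭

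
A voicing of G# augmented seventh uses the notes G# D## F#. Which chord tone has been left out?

G# augmented seventh = G#, B#, D##, F#. The voicing lacks the 3rd (major 3rd), B#.

B#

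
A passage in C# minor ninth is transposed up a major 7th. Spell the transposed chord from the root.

A major 7th up from C-sharp is B-sharp, so the new chord is B-sharp minor ninth.
- root: B-sharp
- minor 3rd: D-sharp
- perfect 5th: F-double-sharp
- minor 7th: A-sharp
- major 9th: C-double-sharp

B-sharp  D-sharp  F-double-sharp  A-sharp  C-double-sharp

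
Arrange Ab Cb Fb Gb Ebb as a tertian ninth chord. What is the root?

Fb

Arranged so that each adjacent pair is a third by letter name: Fb – Ab – Cb – Ebb – Gb.
The bottom of that stack, Fb, is the root (this is Fb dominant ninth).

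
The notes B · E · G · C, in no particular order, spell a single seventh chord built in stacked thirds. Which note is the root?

Stacking in thirds gives C – E – G – B, so C is the root — C major seventh.

C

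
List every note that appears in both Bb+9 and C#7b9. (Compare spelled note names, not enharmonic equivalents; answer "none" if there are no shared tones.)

Bb+9 = B♭, D, F♯, A♭, C.
C#7b9 = C♯, E♯, G♯, B, D.
Shared: D.

D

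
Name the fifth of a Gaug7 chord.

D#

Root of Gaug7 = G. The 5th is an augmented 5th: G up an augmented 5th → D#.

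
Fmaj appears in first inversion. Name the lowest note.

Fmaj in root position is F–A–C.
First inversion places the third in the bass, which is A.

A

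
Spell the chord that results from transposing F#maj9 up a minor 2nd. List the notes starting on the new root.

F# up a minor 2nd → G. New chord: G major ninth.
G — root
B — major 3rd
D — perfect 5th
F# — major 7th
A — major 9th

G  B  D  F#  A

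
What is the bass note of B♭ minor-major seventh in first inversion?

D♭

B♭ minor-major seventh = B♭–D♭–F–A. First inversion → third in the bass = D♭.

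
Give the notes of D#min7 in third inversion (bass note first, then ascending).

C#, D#, F#, A#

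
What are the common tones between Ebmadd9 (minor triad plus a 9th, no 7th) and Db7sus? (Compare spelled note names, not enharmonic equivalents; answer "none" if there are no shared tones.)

Gb

Ebmadd9 = Eb, Gb, Bb, F.
Db7sus = Db, Gb, Ab, Cb.
Shared: Gb.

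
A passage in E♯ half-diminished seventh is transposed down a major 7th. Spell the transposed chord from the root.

F♯ A C E

Transposed root: E♯ → F♯ (major 7th down). So we spell F♯ half-diminished seventh:
F♯ — root
A — minor 3rd
C — diminished 5th
E — minor 7th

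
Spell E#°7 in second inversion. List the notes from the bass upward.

B, D, E#, G#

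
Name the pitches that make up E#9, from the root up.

E#, G##, B#, D#, F##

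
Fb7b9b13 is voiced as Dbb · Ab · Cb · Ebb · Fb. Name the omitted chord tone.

Fb7b9b13 = Fb, Ab, Cb, Ebb, Gbb, Dbb. The voicing lacks the 9th (minor 9th), Gbb.

Gbb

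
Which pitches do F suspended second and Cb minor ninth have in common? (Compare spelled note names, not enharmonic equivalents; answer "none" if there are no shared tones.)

none

F suspended second: F G C
Cb minor ninth: C-flat E-double-flat G-flat B-double-flat D-flat
Common to both → none.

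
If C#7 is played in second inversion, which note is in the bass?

G♯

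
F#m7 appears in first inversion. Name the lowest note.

A

F#m7 in root position is F#–A–C#–E.
First inversion places the third in the bass, which is A.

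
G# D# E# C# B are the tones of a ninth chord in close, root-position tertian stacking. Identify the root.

C#

Arranged so that each adjacent pair is a third by letter name: C# – E# – G# – B – D#.
The bottom of that stack, C#, is the root (this is C# dominant ninth).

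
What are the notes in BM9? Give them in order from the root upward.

B D♯ F♯ A♯ C♯

BM9: major ninth on B.
B — root
D♯ — major 3rd
F♯ — perfect 5th
A♯ — major 7th
C♯ — major 9th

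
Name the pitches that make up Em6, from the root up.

Em6: minor sixth on E.
Root: E
Minor 3rd (3rd): G
Perfect 5th (5th): B
Major 6th (6th): C#

E  G  B  C#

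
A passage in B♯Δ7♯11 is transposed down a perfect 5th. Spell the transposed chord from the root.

A perfect 5th down from B♯ is E♯, so the new chord is E♯ major seventh sharp eleven.
root → E♯
3rd (major 3rd) → G𝄪
5th (perfect 5th) → B♯
7th (major 7th) → D𝄪
11th (augmented 11th) → A𝄪

E♯ G𝄪 B♯ D𝄪 A𝄪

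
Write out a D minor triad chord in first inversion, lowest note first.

In root position, D minor triad is D–F–A.
First inversion puts the third (F) in the bass.

F, A, D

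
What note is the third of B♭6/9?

B♭6/9 is built on Bb; its 3rd is a major 3rd above the root.
A third above B uses the letter D, and the major 3rd above Bb is D.

D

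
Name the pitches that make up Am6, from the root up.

Root A, quality minor sixth:
root → A
3rd (minor 3rd) → C
5th (perfect 5th) → E
6th (major 6th) → F♯

A, C, E, F♯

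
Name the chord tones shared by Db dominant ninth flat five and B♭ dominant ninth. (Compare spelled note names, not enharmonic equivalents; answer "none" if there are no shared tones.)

F

Db dominant ninth flat five = Db, F, Abb, Cb, Eb.
B♭ dominant ninth = Bb, D, F, Ab, C.
Shared: F.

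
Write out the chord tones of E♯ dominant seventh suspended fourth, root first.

E# A# B# D#

Root E#, quality dominant seventh suspended fourth:
Root: E#
Perfect 4th (4th): A#
Perfect 5th (5th): B#
Minor 7th (7th): D#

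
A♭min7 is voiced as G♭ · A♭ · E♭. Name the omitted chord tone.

C♭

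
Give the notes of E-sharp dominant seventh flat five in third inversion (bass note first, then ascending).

E-sharp dominant seventh flat five = E#–G##–B–D#; third inversion → seventh (D#) lowest.

D#, E#, G##, B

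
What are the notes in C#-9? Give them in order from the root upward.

Root C♯, quality minor ninth:
Root: C♯
Minor 3rd (3rd): E
Perfect 5th (5th): G♯
Minor 7th (7th): B
Major 9th (9th): D♯

C♯ E G♯ B D♯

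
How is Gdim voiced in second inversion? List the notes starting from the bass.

D♭, G, B♭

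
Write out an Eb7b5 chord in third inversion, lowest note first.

Db, Eb, G, Bbb

Eb7b5 = Eb–G–Bbb–Db; third inversion → seventh (Db) lowest.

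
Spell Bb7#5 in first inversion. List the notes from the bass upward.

Bb7#5 = Bb–D–F#–Ab; first inversion → third (D) lowest.

D, F#, Ab, Bb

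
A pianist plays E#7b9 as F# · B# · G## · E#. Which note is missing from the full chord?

The full E#7b9 chord is E#, G##, B#, D#, F#.
Comparing with the voicing, the minor 7th (7th) — D# — is absent.

D#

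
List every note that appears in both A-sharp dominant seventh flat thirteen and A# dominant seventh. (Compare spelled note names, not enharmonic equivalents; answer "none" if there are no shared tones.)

A-sharp  C-double-sharp  E-sharp  G-sharp

A-sharp dominant seventh flat thirteen = A-sharp, C-double-sharp, E-sharp, G-sharp, F-sharp.
A# dominant seventh = A-sharp, C-double-sharp, E-sharp, G-sharp.
Shared: A-sharp, C-double-sharp, E-sharp, G-sharp.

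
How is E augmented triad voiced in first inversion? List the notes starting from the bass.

G-sharp  B-sharp  E

In root position, E augmented triad is E–G-sharp–B-sharp.
First inversion puts the third (G-sharp) in the bass.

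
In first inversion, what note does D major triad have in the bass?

D major triad in root position is D–F#–A.
First inversion places the third in the bass, which is F#.

F#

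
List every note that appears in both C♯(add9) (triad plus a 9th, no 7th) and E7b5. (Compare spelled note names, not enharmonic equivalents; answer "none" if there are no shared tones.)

C♯(add9) = C#, E#, G#, D#.
E7b5 = E, G#, Bb, D.
Shared: G#.

G#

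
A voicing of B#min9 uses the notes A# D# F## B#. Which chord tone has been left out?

B#min9 = B#, D#, F##, A#, C##. The voicing lacks the 9th (major 9th), C##.

C##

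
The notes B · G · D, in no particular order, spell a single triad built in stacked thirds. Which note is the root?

G

Stacking in thirds gives G – B – D, so G is the root — G major triad.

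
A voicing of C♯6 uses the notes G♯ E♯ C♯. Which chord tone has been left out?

C♯6 = C♯, E♯, G♯, A♯. The voicing lacks the 6th (major 6th), A♯.

A♯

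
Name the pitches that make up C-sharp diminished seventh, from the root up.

C#, E, G, Bb

C-sharp diminished seventh: diminished seventh on C#.
root → C#
3rd (minor 3rd) → E
5th (diminished 5th) → G
7th (diminished 7th) → Bb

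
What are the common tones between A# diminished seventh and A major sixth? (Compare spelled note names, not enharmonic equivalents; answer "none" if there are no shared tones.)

A# diminished seventh: A-sharp C-sharp E G
A major sixth: A C-sharp E F-sharp
Common to both → C-sharp, E.

C-sharp, E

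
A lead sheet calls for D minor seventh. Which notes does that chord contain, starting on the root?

D, F, A, C

D minor seventh: minor seventh on D.
- root: D
- minor 3rd: F
- perfect 5th: A
- minor 7th: C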